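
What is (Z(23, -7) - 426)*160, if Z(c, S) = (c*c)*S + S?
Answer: -661760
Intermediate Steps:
Z(c, S) = S + S*c² (Z(c, S) = c²*S + S = S*c² + S = S + S*c²)
(Z(23, -7) - 426)*160 = (-7*(1 + 23²) - 426)*160 = (-7*(1 + 529) - 426)*160 = (-7*530 - 426)*160 = (-3710 - 426)*160 = -4136*160 = -661760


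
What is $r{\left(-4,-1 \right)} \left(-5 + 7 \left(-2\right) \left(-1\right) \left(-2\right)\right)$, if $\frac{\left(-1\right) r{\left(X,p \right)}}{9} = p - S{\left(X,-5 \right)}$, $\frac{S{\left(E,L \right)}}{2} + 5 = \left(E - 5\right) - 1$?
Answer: $8613$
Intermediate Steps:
$S{\left(E,L \right)} = -22 + 2 E$ ($S{\left(E,L \right)} = -10 + 2 \left(\left(E - 5\right) - 1\right) = -10 + 2 \left(\left(-5 + E\right) - 1\right) = -10 + 2 \left(-6 + E\right) = -10 + \left(-12 + 2 E\right) = -22 + 2 E$)
$r{\left(X,p \right)} = -198 - 9 p + 18 X$ ($r{\left(X,p \right)} = - 9 \left(p - \left(-22 + 2 X\right)\right) = - 9 \left(22 + p - 2 X\right) = -198 - 9 p + 18 X$)
$r{\left(-4,-1 \right)} \left(-5 + 7 \left(-2\right) \left(-1\right) \left(-2\right)\right) = \left(-198 - -9 + 18 \left(-4\right)\right) \left(-5 + 7 \left(-2\right) \left(-1\right) \left(-2\right)\right) = \left(-198 + 9 - 72\right) \left(-5 + 7 \cdot 2 \left(-2\right)\right) = - 261 \left(-5 + 7 \left(-4\right)\right) = - 261 \left(-5 - 28\right) = \left(-261\right) \left(-33\right) = 8613$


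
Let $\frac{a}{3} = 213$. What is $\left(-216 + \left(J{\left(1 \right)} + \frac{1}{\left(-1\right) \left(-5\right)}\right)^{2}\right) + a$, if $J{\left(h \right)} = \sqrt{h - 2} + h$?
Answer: $\frac{10586}{25} + \frac{12 i}{5} \approx 423.44 + 2.4 i$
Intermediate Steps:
$a = 639$ ($a = 3 \cdot 213 = 639$)
$J{\left(h \right)} = h + \sqrt{-2 + h}$ ($J{\left(h \right)} = \sqrt{-2 + h} + h = h + \sqrt{-2 + h}$)
$\left(-216 + \left(J{\left(1 \right)} + \frac{1}{\left(-1\right) \left(-5\right)}\right)^{2}\right) + a = \left(-216 + \left(\left(1 + \sqrt{-2 + 1}\right) + \frac{1}{\left(-1\right) \left(-5\right)}\right)^{2}\right) + 639 = \left(-216 + \left(\left(1 + \sqrt{-1}\right) + \frac{1}{5}\right)^{2}\right) + 639 = \left(-216 + \left(\left(1 + i\right) + \frac{1}{5}\right)^{2}\right) + 639 = \left(-216 + \left(\frac{6}{5} + i\right)^{2}\right) + 639 = 423 + \left(\frac{6}{5} + i\right)^{2}$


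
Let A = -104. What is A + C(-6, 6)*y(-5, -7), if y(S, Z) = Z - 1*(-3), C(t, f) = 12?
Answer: -152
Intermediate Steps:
y(S, Z) = 3 + Z (y(S, Z) = Z + 3 = 3 + Z)
A + C(-6, 6)*y(-5, -7) = -104 + 12*(3 - 7) = -104 + 12*(-4) = -104 - 48 = -152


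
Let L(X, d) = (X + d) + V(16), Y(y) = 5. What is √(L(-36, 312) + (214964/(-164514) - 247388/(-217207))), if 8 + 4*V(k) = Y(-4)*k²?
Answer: 2*√47391143121171932035863/17866796199 ≈ 24.369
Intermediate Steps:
V(k) = -2 + 5*k²/4 (V(k) = -2 + (5*k²)/4 = -2 + 5*k²/4)
L(X, d) = 318 + X + d (L(X, d) = (X + d) + (-2 + (5/4)*16²) = (X + d) + (-2 + (5/4)*256) = (X + d) + (-2 + 320) = (X + d) + 318 = 318 + X + d)
√(L(-36, 312) + (214964/(-164514) - 247388/(-217207))) = √((318 - 36 + 312) + (214964/(-164514) - 247388/(-217207))) = √(594 + (214964*(-1/164514) - 247388*(-1/217207))) = √(594 + (-107482/82257 + 247388/217207)) = √(594 - 2996448058/17866796199) = √(10609880494148/17866796199) = 2*√47391143121171932035863/17866796199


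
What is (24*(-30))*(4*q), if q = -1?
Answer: 2880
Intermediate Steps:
(24*(-30))*(4*q) = (24*(-30))*(4*(-1)) = -720*(-4) = 2880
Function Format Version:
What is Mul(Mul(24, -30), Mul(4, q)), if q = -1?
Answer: 2880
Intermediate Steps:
Mul(Mul(24, -30), Mul(4, q)) = Mul(Mul(24, -30), Mul(4, -1)) = Mul(-720, -4) = 2880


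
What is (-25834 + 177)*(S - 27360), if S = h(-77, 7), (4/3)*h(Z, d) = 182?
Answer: 1396946679/2 ≈ 6.9847e+8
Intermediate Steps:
h(Z, d) = 273/2 (h(Z, d) = (¾)*182 = 273/2)
S = 273/2 ≈ 136.50
(-25834 + 177)*(S - 27360) = (-25834 + 177)*(273/2 - 27360) = -25657*(-54447/2) = 1396946679/2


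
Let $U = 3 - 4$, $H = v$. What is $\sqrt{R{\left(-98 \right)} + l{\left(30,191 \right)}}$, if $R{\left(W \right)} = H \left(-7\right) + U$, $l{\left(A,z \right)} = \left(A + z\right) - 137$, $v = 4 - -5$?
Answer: $2 \sqrt{5} \approx 4.4721$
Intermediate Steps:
$v = 9$ ($v = 4 + 5 = 9$)
$H = 9$
$U = -1$
$l{\left(A,z \right)} = -137 + A + z$
$R{\left(W \right)} = -64$ ($R{\left(W \right)} = 9 \left(-7\right) - 1 = -63 - 1 = -64$)
$\sqrt{R{\left(-98 \right)} + l{\left(30,191 \right)}} = \sqrt{-64 + \left(-137 + 30 + 191\right)} = \sqrt{-64 + 84} = \sqrt{20} = 2 \sqrt{5}$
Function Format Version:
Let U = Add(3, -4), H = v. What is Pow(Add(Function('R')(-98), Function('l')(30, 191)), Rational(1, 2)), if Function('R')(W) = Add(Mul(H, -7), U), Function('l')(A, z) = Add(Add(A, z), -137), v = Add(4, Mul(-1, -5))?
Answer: Mul(2, Pow(5, Rational(1, 2))) ≈ 4.4721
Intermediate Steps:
v = 9 (v = Add(4, 5) = 9)
H = 9
U = -1
Function('l')(A, z) = Add(-137, A, z)
Function('R')(W) = -64 (Function('R')(W) = Add(Mul(9, -7), -1) = Add(-63, -1) = -64)
Pow(Add(Function('R')(-98), Function('l')(30, 191)), Rational(1, 2)) = Pow(Add(-64, Add(-137, 30, 191)), Rational(1, 2)) = Pow(Add(-64, 84), Rational(1, 2)) = Pow(20, Rational(1, 2)) = Mul(2, Pow(5, Rational(1, 2)))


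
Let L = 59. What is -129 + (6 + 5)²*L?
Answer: 7010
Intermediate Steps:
-129 + (6 + 5)²*L = -129 + (6 + 5)²*59 = -129 + 11²*59 = -129 + 121*59 = -129 + 7139 = 7010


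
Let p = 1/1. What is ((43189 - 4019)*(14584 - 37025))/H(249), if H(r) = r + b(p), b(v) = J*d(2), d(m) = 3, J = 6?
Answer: -879013970/267 ≈ -3.2922e+6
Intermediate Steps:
p = 1
b(v) = 18 (b(v) = 6*3 = 18)
H(r) = 18 + r (H(r) = r + 18 = 18 + r)
((43189 - 4019)*(14584 - 37025))/H(249) = ((43189 - 4019)*(14584 - 37025))/(18 + 249) = (39170*(-22441))/267 = -879013970*1/267 = -879013970/267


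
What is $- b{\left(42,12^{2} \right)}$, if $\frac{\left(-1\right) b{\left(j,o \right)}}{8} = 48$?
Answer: $384$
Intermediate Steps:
$b{\left(j,o \right)} = -384$ ($b{\left(j,o \right)} = \left(-8\right) 48 = -384$)
$- b{\left(42,12^{2} \right)} = \left(-1\right) \left(-384\right) = 384$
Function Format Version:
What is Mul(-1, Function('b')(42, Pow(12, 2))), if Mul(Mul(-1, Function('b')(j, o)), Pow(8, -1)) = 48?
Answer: 384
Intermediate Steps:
Function('b')(j, o) = -384 (Function('b')(j, o) = Mul(-8, 48) = -384)
Mul(-1, Function('b')(42, Pow(12, 2))) = Mul(-1, -384) = 384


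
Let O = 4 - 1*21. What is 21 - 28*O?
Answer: 497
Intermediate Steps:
O = -17 (O = 4 - 21 = -17)
21 - 28*O = 21 - 28*(-17) = 21 + 476 = 497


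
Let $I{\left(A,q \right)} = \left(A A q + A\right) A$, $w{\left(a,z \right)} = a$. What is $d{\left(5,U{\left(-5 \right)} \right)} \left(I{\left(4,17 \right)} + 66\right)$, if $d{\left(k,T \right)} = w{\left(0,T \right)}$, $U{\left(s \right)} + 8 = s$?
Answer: $0$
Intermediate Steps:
$U{\left(s \right)} = -8 + s$
$d{\left(k,T \right)} = 0$
$I{\left(A,q \right)} = A \left(A + q A^{2}\right)$ ($I{\left(A,q \right)} = \left(A^{2} q + A\right) A = \left(q A^{2} + A\right) A = \left(A + q A^{2}\right) A = A \left(A + q A^{2}\right)$)
$d{\left(5,U{\left(-5 \right)} \right)} \left(I{\left(4,17 \right)} + 66\right) = 0 \left(4^{2} \left(1 + 4 \cdot 17\right) + 66\right) = 0 \left(16 \left(1 + 68\right) + 66\right) = 0 \left(16 \cdot 69 + 66\right) = 0 \left(1104 + 66\right) = 0 \cdot 1170 = 0$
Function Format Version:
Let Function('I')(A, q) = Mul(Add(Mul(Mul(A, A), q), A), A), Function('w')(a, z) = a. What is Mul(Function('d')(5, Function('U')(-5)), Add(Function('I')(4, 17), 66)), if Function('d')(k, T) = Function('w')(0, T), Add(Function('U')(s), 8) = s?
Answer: 0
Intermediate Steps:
Function('U')(s) = Add(-8, s)
Function('d')(k, T) = 0
Function('I')(A, q) = Mul(A, Add(A, Mul(q, Pow(A, 2)))) (Function('I')(A, q) = Mul(Add(Mul(Pow(A, 2), q), A), A) = Mul(Add(Mul(q, Pow(A, 2)), A), A) = Mul(Add(A, Mul(q, Pow(A, 2))), A) = Mul(A, Add(A, Mul(q, Pow(A, 2)))))
Mul(Function('d')(5, Function('U')(-5)), Add(Function('I')(4, 17), 66)) = Mul(0, Add(Mul(Pow(4, 2), Add(1, Mul(4, 17))), 66)) = Mul(0, Add(Mul(16, Add(1, 68)), 66)) = Mul(0, Add(Mul(16, 69), 66)) = Mul(0, Add(1104, 66)) = Mul(0, 1170) = 0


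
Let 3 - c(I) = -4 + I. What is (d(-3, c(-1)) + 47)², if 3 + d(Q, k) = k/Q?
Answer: 15376/9 ≈ 1708.4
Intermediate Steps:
c(I) = 7 - I (c(I) = 3 - (-4 + I) = 3 + (4 - I) = 7 - I)
d(Q, k) = -3 + k/Q
(d(-3, c(-1)) + 47)² = ((-3 + (7 - 1*(-1))/(-3)) + 47)² = ((-3 + (7 + 1)*(-⅓)) + 47)² = ((-3 + 8*(-⅓)) + 47)² = ((-3 - 8/3) + 47)² = (-17/3 + 47)² = (124/3)² = 15376/9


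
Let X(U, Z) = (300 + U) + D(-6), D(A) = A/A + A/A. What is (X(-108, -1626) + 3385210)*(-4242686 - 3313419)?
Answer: -25580468091420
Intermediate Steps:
D(A) = 2 (D(A) = 1 + 1 = 2)
X(U, Z) = 302 + U (X(U, Z) = (300 + U) + 2 = 302 + U)
(X(-108, -1626) + 3385210)*(-4242686 - 3313419) = ((302 - 108) + 3385210)*(-4242686 - 3313419) = (194 + 3385210)*(-7556105) = 3385404*(-7556105) = -25580468091420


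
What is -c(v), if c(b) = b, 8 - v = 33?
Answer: 25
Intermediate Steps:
v = -25 (v = 8 - 1*33 = 8 - 33 = -25)
-c(v) = -1*(-25) = 25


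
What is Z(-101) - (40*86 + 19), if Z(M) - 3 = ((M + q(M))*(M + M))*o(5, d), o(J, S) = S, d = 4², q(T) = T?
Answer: 649408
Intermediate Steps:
d = 16
Z(M) = 3 + 64*M² (Z(M) = 3 + ((M + M)*(M + M))*16 = 3 + ((2*M)*(2*M))*16 = 3 + (4*M²)*16 = 3 + 64*M²)
Z(-101) - (40*86 + 19) = (3 + 64*(-101)²) - (40*86 + 19) = (3 + 64*10201) - (3440 + 19) = (3 + 652864) - 1*3459 = 652867 - 3459 = 649408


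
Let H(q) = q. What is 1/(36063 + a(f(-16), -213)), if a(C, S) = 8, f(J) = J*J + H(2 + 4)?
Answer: 1/36071 ≈ 2.7723e-5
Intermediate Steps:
f(J) = 6 + J² (f(J) = J*J + (2 + 4) = J² + 6 = 6 + J²)
1/(36063 + a(f(-16), -213)) = 1/(36063 + 8) = 1/36071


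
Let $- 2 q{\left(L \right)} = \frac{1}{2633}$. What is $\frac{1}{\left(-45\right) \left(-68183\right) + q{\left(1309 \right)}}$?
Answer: $\frac{5266}{16157325509} \approx 3.2592 \cdot 10^{-7}$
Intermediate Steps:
$q{\left(L \right)} = - \frac{1}{5266}$ ($q{\left(L \right)} = - \frac{1}{2 \cdot 2633} = \left(- \frac{1}{2}\right) \frac{1}{2633} = - \frac{1}{5266}$)
$\frac{1}{\left(-45\right) \left(-68183\right) + q{\left(1309 \right)}} = \frac{1}{\left(-45\right) \left(-68183\right) - \frac{1}{5266}} = \frac{1}{3068235 - \frac{1}{5266}} = \frac{1}{\frac{16157325509}{5266}} = \frac{5266}{16157325509}$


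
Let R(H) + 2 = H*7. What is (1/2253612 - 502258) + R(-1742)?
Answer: -1159379707847/2253612 ≈ -5.1445e+5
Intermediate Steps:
R(H) = -2 + 7*H (R(H) = -2 + H*7 = -2 + 7*H)
(1/2253612 - 502258) + R(-1742) = (1/2253612 - 502258) + (-2 + 7*(-1742)) = (1/2253612 - 502258) + (-2 - 12194) = -1131894655895/2253612 - 12196 = -1159379707847/2253612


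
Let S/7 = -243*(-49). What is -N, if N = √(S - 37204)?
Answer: -√46145 ≈ -214.81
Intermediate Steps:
S = 83349 (S = 7*(-243*(-49)) = 7*11907 = 83349)
N = √46145 (N = √(83349 - 37204) = √46145 ≈ 214.81)
-N = -√46145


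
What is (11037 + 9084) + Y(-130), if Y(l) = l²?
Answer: 37021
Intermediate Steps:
(11037 + 9084) + Y(-130) = (11037 + 9084) + (-130)² = 20121 + 16900 = 37021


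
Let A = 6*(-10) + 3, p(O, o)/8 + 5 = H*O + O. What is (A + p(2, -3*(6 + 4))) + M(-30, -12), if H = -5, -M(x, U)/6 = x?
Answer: 19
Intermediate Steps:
M(x, U) = -6*x
p(O, o) = -40 - 32*O (p(O, o) = -40 + 8*(-5*O + O) = -40 + 8*(-4*O) = -40 - 32*O)
A = -57 (A = -60 + 3 = -57)
(A + p(2, -3*(6 + 4))) + M(-30, -12) = (-57 + (-40 - 32*2)) - 6*(-30) = (-57 + (-40 - 64)) + 180 = (-57 - 104) + 180 = -161 + 180 = 19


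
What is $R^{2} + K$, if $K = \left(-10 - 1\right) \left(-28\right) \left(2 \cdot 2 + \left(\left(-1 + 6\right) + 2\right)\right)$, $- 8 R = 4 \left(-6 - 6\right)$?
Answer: $3424$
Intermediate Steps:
$R = 6$ ($R = - \frac{4 \left(-6 - 6\right)}{8} = - \frac{4 \left(-12\right)}{8} = \left(- \frac{1}{8}\right) \left(-48\right) = 6$)
$K = 3388$ ($K = \left(-11\right) \left(-28\right) \left(4 + \left(5 + 2\right)\right) = 308 \left(4 + 7\right) = 308 \cdot 11 = 3388$)
$R^{2} + K = 6^{2} + 3388 = 36 + 3388 = 3424$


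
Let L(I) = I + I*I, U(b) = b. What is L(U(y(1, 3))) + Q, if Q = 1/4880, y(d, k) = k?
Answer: 58561/4880 ≈ 12.000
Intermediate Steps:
Q = 1/4880 ≈ 0.00020492
L(I) = I + I**2
L(U(y(1, 3))) + Q = 3*(1 + 3) + 1/4880 = 3*4 + 1/4880 = 12 + 1/4880 = 58561/4880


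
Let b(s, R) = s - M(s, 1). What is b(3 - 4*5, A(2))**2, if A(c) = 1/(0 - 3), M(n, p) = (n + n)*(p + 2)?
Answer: 7225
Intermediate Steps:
M(n, p) = 2*n*(2 + p) (M(n, p) = (2*n)*(2 + p) = 2*n*(2 + p))
A(c) = -1/3 (A(c) = 1/(-3) = -1/3)
b(s, R) = -5*s (b(s, R) = s - 2*s*(2 + 1) = s - 2*s*3 = s - 6*s = -5*s)
b(3 - 4*5, A(2))**2 = (-5*(3 - 4*5))**2 = (-5*(3 - 20))**2 = (-5*(-17))**2 = 85**2 = 7225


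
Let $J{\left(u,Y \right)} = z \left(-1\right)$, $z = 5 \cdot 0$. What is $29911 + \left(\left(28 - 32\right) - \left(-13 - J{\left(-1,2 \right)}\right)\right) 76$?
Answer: $30595$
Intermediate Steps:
$z = 0$
$J{\left(u,Y \right)} = 0$ ($J{\left(u,Y \right)} = 0 \left(-1\right) = 0$)
$29911 + \left(\left(28 - 32\right) - \left(-13 - J{\left(-1,2 \right)}\right)\right) 76 = 29911 + \left(\left(28 - 32\right) + \left(\left(38 + 0\right) - 25\right)\right) 76 = 29911 + \left(\left(28 - 32\right) + \left(38 - 25\right)\right) 76 = 29911 + \left(-4 + 13\right) 76 = 29911 + 9 \cdot 76 = 29911 + 684 = 30595$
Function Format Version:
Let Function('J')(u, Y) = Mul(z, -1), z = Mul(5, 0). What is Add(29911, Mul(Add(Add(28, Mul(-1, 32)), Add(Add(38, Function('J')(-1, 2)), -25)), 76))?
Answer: 30595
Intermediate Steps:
z = 0
Function('J')(u, Y) = 0 (Function('J')(u, Y) = Mul(0, -1) = 0)
Add(29911, Mul(Add(Add(28, Mul(-1, 32)), Add(Add(38, Function('J')(-1, 2)), -25)), 76)) = Add(29911, Mul(Add(Add(28, Mul(-1, 32)), Add(Add(38, 0), -25)), 76)) = Add(29911, Mul(Add(Add(28, -32), Add(38, -25)), 76)) = Add(29911, Mul(Add(-4, 13), 76)) = Add(29911, Mul(9, 76)) = Add(29911, 684) = 30595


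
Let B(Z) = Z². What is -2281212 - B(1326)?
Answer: -4039488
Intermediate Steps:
-2281212 - B(1326) = -2281212 - 1*1326² = -2281212 - 1*1758276 = -2281212 - 1758276 = -4039488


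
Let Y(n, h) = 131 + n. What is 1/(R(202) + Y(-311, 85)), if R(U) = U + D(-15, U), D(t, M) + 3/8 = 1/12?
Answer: 24/521 ≈ 0.046065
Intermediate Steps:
D(t, M) = -7/24 (D(t, M) = -3/8 + 1/12 = -7/24)
R(U) = -7/24 + U (R(U) = U - 7/24 = -7/24 + U)
1/(R(202) + Y(-311, 85)) = 1/((-7/24 + 202) + (131 - 311)) = 1/(4841/24 - 180) = 1/(521/24) = 24/521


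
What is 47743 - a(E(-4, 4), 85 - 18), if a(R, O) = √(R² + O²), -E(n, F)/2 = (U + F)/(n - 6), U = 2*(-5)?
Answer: 47743 - √112261/5 ≈ 47676.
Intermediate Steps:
U = -10
E(n, F) = -2*(-10 + F)/(-6 + n) (E(n, F) = -2*(-10 + F)/(n - 6) = -2*(-10 + F)/(-6 + n))
a(R, O) = √(O² + R²)
47743 - a(E(-4, 4), 85 - 18) = 47743 - √((85 - 18)² + (2*(10 - 1*4)/(-6 - 4))²) = 47743 - √(67² + (2*(10 - 4)/(-10))²) = 47743 - √(4489 + (2*(-⅒)*6)²) = 47743 - √(4489 + (-6/5)²) = 47743 - √(4489 + 36/25) = 47743 - √(112261/25) = 47743 - √112261/5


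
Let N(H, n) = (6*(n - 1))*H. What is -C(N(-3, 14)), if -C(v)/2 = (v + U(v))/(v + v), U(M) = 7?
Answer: 227/234 ≈ 0.97009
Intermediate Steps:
N(H, n) = H*(-6 + 6*n) (N(H, n) = (6*(-1 + n))*H = (-6 + 6*n)*H = H*(-6 + 6*n))
C(v) = -(7 + v)/v (C(v) = -2*(v + 7)/(v + v) = -2*(7 + v)/(2*v) = -2*(7 + v)*1/(2*v) = -(7 + v)/v)
-C(N(-3, 14)) = -(-7 - 6*(-3)*(-1 + 14))/(6*(-3)*(-1 + 14)) = -(-7 - 6*(-3)*13)/(6*(-3)*13) = -(-7 - 1*(-234))/(-234) = -(-1)*(-7 + 234)/234 = -(-1)*227/234 = -1*(-227/234) = 227/234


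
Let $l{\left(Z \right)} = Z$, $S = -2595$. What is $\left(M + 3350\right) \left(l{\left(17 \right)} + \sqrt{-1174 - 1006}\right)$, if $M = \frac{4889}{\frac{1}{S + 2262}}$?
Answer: $-27619679 - 3249374 i \sqrt{545} \approx -2.762 \cdot 10^{7} - 7.5857 \cdot 10^{7} i$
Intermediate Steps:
$M = -1628037$ ($M = \frac{4889}{\frac{1}{-2595 + 2262}} = \frac{4889}{\frac{1}{-333}} = \frac{4889}{- \frac{1}{333}} = 4889 \left(-333\right) = -1628037$)
$\left(M + 3350\right) \left(l{\left(17 \right)} + \sqrt{-1174 - 1006}\right) = \left(-1628037 + 3350\right) \left(17 + \sqrt{-1174 - 1006}\right) = - 1624687 \left(17 + \sqrt{-2180}\right) = - 1624687 \left(17 + 2 i \sqrt{545}\right) = -27619679 - 3249374 i \sqrt{545}$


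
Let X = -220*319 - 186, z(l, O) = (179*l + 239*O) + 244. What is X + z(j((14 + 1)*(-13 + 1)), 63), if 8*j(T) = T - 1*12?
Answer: -59361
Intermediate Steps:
j(T) = -3/2 + T/8 (j(T) = (T - 1*12)/8 = (T - 12)/8 = (-12 + T)/8 = -3/2 + T/8)
z(l, O) = 244 + 179*l + 239*O
X = -70366 (X = -70180 - 186 = -70366)
X + z(j((14 + 1)*(-13 + 1)), 63) = -70366 + (244 + 179*(-3/2 + ((14 + 1)*(-13 + 1))/8) + 239*63) = -70366 + (244 + 179*(-3/2 + (15*(-12))/8) + 15057) = -70366 + (244 + 179*(-3/2 + (⅛)*(-180)) + 15057) = -70366 + (244 + 179*(-3/2 - 45/2) + 15057) = -70366 + (244 + 179*(-24) + 15057) = -70366 + (244 - 4296 + 15057) = -70366 + 11005 = -59361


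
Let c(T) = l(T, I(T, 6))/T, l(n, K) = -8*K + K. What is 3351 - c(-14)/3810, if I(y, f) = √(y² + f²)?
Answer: 3351 - √58/3810 ≈ 3351.0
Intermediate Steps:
I(y, f) = √(f² + y²)
l(n, K) = -7*K
c(T) = -7*√(36 + T²)/T (c(T) = (-7*√(6² + T²))/T = (-7*√(36 + T²))/T = -7*√(36 + T²)/T)
3351 - c(-14)/3810 = 3351 - (-7*√(36 + (-14)²)/(-14))/3810 = 3351 - (-7*(-1/14)*√(36 + 196))/3810 = 3351 - (-7*(-1/14)*√232)/3810 = 3351 - (-7*(-1/14)*2*√58)/3810 = 3351 - √58/3810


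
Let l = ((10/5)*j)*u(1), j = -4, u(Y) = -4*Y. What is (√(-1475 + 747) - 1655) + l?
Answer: -1623 + 2*I*√182 ≈ -1623.0 + 26.981*I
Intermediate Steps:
l = 32 (l = ((10/5)*(-4))*(-4*1) = ((10*(⅕))*(-4))*(-4) = (2*(-4))*(-4) = -8*(-4) = 32)
(√(-1475 + 747) - 1655) + l = (√(-1475 + 747) - 1655) + 32 = (√(-728) - 1655) + 32 = (2*I*√182 - 1655) + 32 = (-1655 + 2*I*√182) + 32 = -1623 + 2*I*√182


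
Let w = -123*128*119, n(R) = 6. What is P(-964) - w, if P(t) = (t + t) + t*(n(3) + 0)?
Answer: 1865824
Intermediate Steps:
w = -1873536 (w = -15744*119 = -1873536)
P(t) = 8*t (P(t) = (t + t) + t*(6 + 0) = 2*t + t*6 = 2*t + 6*t = 8*t)
P(-964) - w = 8*(-964) - 1*(-1873536) = -7712 + 1873536 = 1865824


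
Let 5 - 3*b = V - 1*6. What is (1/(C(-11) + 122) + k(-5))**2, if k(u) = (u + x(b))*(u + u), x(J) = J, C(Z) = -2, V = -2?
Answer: 71289/1600 ≈ 44.556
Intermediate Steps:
b = 13/3 (b = 5/3 - (-2 - 1*6)/3 = 5/3 - (-2 - 6)/3 = 5/3 - 1/3*(-8) = 5/3 + 8/3 = 13/3 ≈ 4.3333)
k(u) = 2*u*(13/3 + u) (k(u) = (u + 13/3)*(u + u) = (13/3 + u)*(2*u) = 2*u*(13/3 + u))
(1/(C(-11) + 122) + k(-5))**2 = (1/(-2 + 122) + (2/3)*(-5)*(13 + 3*(-5)))**2 = (1/120 + (2/3)*(-5)*(13 - 15))**2 = (1/120 + (2/3)*(-5)*(-2))**2 = (1/120 + 20/3)**2 = (267/40)**2 = 71289/1600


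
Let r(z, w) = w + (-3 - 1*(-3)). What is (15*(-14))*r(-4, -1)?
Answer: 210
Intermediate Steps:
r(z, w) = w (r(z, w) = w + (-3 + 3) = w + 0 = w)
(15*(-14))*r(-4, -1) = (15*(-14))*(-1) = -210*(-1) = 210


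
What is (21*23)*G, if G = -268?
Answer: -129444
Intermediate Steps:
(21*23)*G = (21*23)*(-268) = 483*(-268) = -129444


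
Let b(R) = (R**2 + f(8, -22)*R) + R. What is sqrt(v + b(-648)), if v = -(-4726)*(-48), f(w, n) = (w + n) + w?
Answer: 2*sqrt(49074) ≈ 443.05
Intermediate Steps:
f(w, n) = n + 2*w (f(w, n) = (n + w) + w = n + 2*w)
b(R) = R**2 - 5*R (b(R) = (R**2 + (-22 + 2*8)*R) + R = (R**2 + (-22 + 16)*R) + R = (R**2 - 6*R) + R = R**2 - 5*R)
v = -226848 (v = -1*226848 = -226848)
sqrt(v + b(-648)) = sqrt(-226848 - 648*(-5 - 648)) = sqrt(-226848 - 648*(-653)) = sqrt(-226848 + 423144) = sqrt(196296) = 2*sqrt(49074)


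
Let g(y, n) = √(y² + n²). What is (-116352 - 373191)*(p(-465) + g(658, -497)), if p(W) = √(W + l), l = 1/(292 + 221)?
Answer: -3426801*√13877 - 652724*I*√849813/57 ≈ -4.0368e+8 - 1.0556e+7*I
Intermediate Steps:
g(y, n) = √(n² + y²)
l = 1/513 ≈ 0.0019493
p(W) = √(1/513 + W) (p(W) = √(W + 1/513) = √(1/513 + W))
(-116352 - 373191)*(p(-465) + g(658, -497)) = (-116352 - 373191)*(√(57 + 29241*(-465))/171 + √((-497)² + 658²)) = -489543*(√(57 - 13597065)/171 + √(247009 + 432964)) = -489543*(√(-13597008)/171 + √679973) = -489543*((4*I*√849813)/171 + 7*√13877) = -489543*(4*I*√849813/171 + 7*√13877) = -489543*(7*√13877 + 4*I*√849813/171) = -3426801*√13877 - 652724*I*√849813/57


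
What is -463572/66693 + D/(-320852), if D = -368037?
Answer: -41397503901/7132860812 ≈ -5.8038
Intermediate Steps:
-463572/66693 + D/(-320852) = -463572/66693 - 368037/(-320852) = -463572*1/66693 - 368037*(-1/320852) = -154524/22231 + 368037/320852 = -41397503901/7132860812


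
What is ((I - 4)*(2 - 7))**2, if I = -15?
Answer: 9025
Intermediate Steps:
((I - 4)*(2 - 7))**2 = ((-15 - 4)*(2 - 7))**2 = (-19*(-5))**2 = 95**2 = 9025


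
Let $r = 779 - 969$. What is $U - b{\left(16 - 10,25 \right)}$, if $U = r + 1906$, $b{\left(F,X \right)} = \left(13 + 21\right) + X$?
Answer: $1657$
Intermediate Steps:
$b{\left(F,X \right)} = 34 + X$
$r = -190$
$U = 1716$ ($U = -190 + 1906 = 1716$)
$U - b{\left(16 - 10,25 \right)} = 1716 - \left(34 + 25\right) = 1716 - 59 = 1657$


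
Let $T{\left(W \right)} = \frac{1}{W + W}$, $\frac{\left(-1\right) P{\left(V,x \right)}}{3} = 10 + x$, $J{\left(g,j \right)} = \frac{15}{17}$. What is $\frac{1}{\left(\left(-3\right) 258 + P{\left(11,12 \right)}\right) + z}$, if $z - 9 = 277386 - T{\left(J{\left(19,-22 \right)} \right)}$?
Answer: $\frac{30}{8296633} \approx 3.6159 \cdot 10^{-6}$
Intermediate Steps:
$J{\left(g,j \right)} = \frac{15}{17}$ ($J{\left(g,j \right)} = 15 \cdot \frac{1}{17} = \frac{15}{17}$)
$P{\left(V,x \right)} = -30 - 3 x$ ($P{\left(V,x \right)} = - 3 \left(10 + x\right) = -30 - 3 x$)
$T{\left(W \right)} = \frac{1}{2 W}$
$z = \frac{8321833}{30}$ ($z = 9 + \left(277386 - \frac{1}{2 \cdot \frac{15}{17}}\right) = 9 + \left(277386 - \frac{1}{2} \cdot \frac{17}{15}\right) = 9 + \left(277386 - \frac{17}{30}\right) = 9 + \frac{8321563}{30} = \frac{8321833}{30} \approx 2.7739 \cdot 10^{5}$)
$\frac{1}{\left(\left(-3\right) 258 + P{\left(11,12 \right)}\right) + z} = \frac{1}{\left(\left(-3\right) 258 - 66\right) + \frac{8321833}{30}} = \frac{1}{\left(-774 - 66\right) + \frac{8321833}{30}} = \frac{1}{-840 + \frac{8321833}{30}} = \frac{1}{\frac{8296633}{30}} = \frac{30}{8296633}$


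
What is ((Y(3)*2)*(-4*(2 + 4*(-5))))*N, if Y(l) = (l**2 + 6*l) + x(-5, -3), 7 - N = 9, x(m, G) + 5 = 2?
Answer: -6912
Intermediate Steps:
x(m, G) = -3 (x(m, G) = -5 + 2 = -3)
N = -2 (N = 7 - 1*9 = 7 - 9 = -2)
Y(l) = -3 + l**2 + 6*l (Y(l) = (l**2 + 6*l) - 3 = -3 + l**2 + 6*l)
((Y(3)*2)*(-4*(2 + 4*(-5))))*N = (((-3 + 3**2 + 6*3)*2)*(-4*(2 + 4*(-5))))*(-2) = (((-3 + 9 + 18)*2)*(-4*(2 - 20)))*(-2) = ((24*2)*(-4*(-18)))*(-2) = (48*72)*(-2) = 3456*(-2) = -6912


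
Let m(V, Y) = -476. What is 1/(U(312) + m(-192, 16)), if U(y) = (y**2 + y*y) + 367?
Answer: 1/194579 ≈ 5.1393e-6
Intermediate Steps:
U(y) = 367 + 2*y**2 (U(y) = (y**2 + y**2) + 367 = 2*y**2 + 367 = 367 + 2*y**2)
1/(U(312) + m(-192, 16)) = 1/((367 + 2*312**2) - 476) = 1/((367 + 2*97344) - 476) = 1/((367 + 194688) - 476) = 1/(195055 - 476) = 1/194579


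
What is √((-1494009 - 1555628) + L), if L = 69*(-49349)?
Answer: I*√6454718 ≈ 2540.6*I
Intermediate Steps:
L = -3405081
√((-1494009 - 1555628) + L) = √((-1494009 - 1555628) - 3405081) = √(-3049637 - 3405081) = √(-6454718) = I*√6454718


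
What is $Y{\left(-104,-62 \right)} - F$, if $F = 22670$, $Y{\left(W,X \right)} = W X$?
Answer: $-16222$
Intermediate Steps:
$Y{\left(-104,-62 \right)} - F = \left(-104\right) \left(-62\right) - 22670 = 6448 - 22670 = -16222$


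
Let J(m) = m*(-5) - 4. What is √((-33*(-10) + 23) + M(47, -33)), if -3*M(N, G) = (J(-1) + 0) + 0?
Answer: 23*√6/3 ≈ 18.779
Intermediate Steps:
J(m) = -4 - 5*m (J(m) = -5*m - 4 = -4 - 5*m)
M(N, G) = -⅓ (M(N, G) = -(((-4 - 5*(-1)) + 0) + 0)/3 = -(((-4 + 5) + 0) + 0)/3 = -((1 + 0) + 0)/3 = -(1 + 0)/3 = -⅓*1 = -⅓)
√((-33*(-10) + 23) + M(47, -33)) = √((-33*(-10) + 23) - ⅓) = √((330 + 23) - ⅓) = √(353 - ⅓) = √(1058/3) = 23*√6/3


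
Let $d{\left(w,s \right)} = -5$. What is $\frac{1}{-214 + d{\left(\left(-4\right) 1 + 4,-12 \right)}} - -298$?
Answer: $\frac{65261}{219} \approx 298.0$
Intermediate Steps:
$\frac{1}{-214 + d{\left(\left(-4\right) 1 + 4,-12 \right)}} - -298 = \frac{1}{-214 - 5} - -298 = \frac{1}{-219} + 298 = - \frac{1}{219} + 298 = \frac{65261}{219}$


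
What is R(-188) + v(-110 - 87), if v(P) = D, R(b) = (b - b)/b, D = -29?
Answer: -29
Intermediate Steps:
R(b) = 0 (R(b) = 0/b = 0)
v(P) = -29
R(-188) + v(-110 - 87) = 0 - 29 = -29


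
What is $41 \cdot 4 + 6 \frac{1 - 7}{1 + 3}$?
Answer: $155$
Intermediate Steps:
$41 \cdot 4 + 6 \frac{1 - 7}{1 + 3} = 164 + 6 \left(- \frac{6}{4}\right) = 164 + 6 \left(\left(-6\right) \frac{1}{4}\right) = 164 + 6 \left(- \frac{3}{2}\right) = 164 - 9 = 155$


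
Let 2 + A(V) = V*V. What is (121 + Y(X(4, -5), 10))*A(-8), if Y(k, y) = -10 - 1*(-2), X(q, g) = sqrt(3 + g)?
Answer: 7006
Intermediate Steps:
A(V) = -2 + V**2 (A(V) = -2 + V*V = -2 + V**2)
Y(k, y) = -8 (Y(k, y) = -10 + 2 = -8)
(121 + Y(X(4, -5), 10))*A(-8) = (121 - 8)*(-2 + (-8)**2) = 113*(-2 + 64) = 113*62 = 7006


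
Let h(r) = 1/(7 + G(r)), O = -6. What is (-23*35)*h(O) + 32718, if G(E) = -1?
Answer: 195503/6 ≈ 32584.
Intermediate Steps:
h(r) = 1/6 (h(r) = 1/(7 - 1) = 1/6)
(-23*35)*h(O) + 32718 = -23*35*(1/6) + 32718 = -805*1/6 + 32718 = -805/6 + 32718 = 195503/6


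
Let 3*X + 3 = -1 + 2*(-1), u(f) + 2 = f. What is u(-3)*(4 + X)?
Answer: -10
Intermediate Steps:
u(f) = -2 + f
X = -2 (X = -1 + (-1 + 2*(-1))/3 = -1 + (-1 - 2)/3 = -1 + (⅓)*(-3) = -1 - 1 = -2)
u(-3)*(4 + X) = (-2 - 3)*(4 - 2) = -5*2 = -10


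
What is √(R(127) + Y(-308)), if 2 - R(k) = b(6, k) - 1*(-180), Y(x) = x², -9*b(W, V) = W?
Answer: 2*√213045/3 ≈ 307.71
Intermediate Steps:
b(W, V) = -W/9
R(k) = -532/3 (R(k) = 2 - (-⅑*6 - 1*(-180)) = 2 - (-⅔ + 180) = 2 - 1*538/3 = 2 - 538/3 = -532/3)
√(R(127) + Y(-308)) = √(-532/3 + (-308)²) = √(-532/3 + 94864) = √(284060/3) = 2*√213045/3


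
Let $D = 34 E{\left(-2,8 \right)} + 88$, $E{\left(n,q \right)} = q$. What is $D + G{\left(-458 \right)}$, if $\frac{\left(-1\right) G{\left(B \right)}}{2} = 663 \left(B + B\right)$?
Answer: $1214976$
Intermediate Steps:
$D = 360$ ($D = 34 \cdot 8 + 88 = 272 + 88 = 360$)
$G{\left(B \right)} = - 2652 B$ ($G{\left(B \right)} = - 2 \cdot 663 \left(B + B\right) = - 2 \cdot 663 \cdot 2 B = - 2 \cdot 1326 B = - 2652 B$)
$D + G{\left(-458 \right)} = 360 - -1214616 = 360 + 1214616 = 1214976$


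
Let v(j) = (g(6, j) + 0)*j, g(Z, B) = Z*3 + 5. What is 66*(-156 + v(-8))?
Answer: -22440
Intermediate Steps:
g(Z, B) = 5 + 3*Z (g(Z, B) = 3*Z + 5 = 5 + 3*Z)
v(j) = 23*j (v(j) = ((5 + 3*6) + 0)*j = ((5 + 18) + 0)*j = (23 + 0)*j = 23*j)
66*(-156 + v(-8)) = 66*(-156 + 23*(-8)) = 66*(-156 - 184) = 66*(-340) = -22440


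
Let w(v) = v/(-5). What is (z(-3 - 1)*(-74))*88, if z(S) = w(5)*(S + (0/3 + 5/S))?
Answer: -34188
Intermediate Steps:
w(v) = -v/5 (w(v) = v*(-⅕) = -v/5)
z(S) = -S - 5/S (z(S) = (-⅕*5)*(S + (0/3 + 5/S)) = -(S + (0*(⅓) + 5/S)) = -(S + (0 + 5/S)) = -(S + 5/S) = -S - 5/S)
(z(-3 - 1)*(-74))*88 = ((-(-3 - 1) - 5/(-3 - 1))*(-74))*88 = ((-1*(-4) - 5/(-4))*(-74))*88 = ((4 - 5*(-¼))*(-74))*88 = ((4 + 5/4)*(-74))*88 = ((21/4)*(-74))*88 = -777/2*88 = -34188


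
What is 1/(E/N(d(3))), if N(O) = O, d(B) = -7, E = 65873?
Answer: -7/65873 ≈ -0.00010627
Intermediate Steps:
1/(E/N(d(3))) = 1/(65873/(-7)) = 1/(65873*(-⅐)) = 1/(-65873/7) = -7/65873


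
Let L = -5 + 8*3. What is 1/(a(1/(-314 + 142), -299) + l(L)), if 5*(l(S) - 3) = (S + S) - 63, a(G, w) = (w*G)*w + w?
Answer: -172/141173 ≈ -0.0012184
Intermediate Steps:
a(G, w) = w + G*w**2 (a(G, w) = (G*w)*w + w = G*w**2 + w = w + G*w**2)
L = 19 (L = -5 + 24 = 19)
l(S) = -48/5 + 2*S/5 (l(S) = 3 + ((S + S) - 63)/5 = 3 + (2*S - 63)/5 = 3 + (-63 + 2*S)/5 = 3 + (-63/5 + 2*S/5) = -48/5 + 2*S/5)
1/(a(1/(-314 + 142), -299) + l(L)) = 1/(-299*(1 - 299/(-314 + 142)) + (-48/5 + (2/5)*19)) = 1/(-299*(1 - 299/(-172)) + (-48/5 + 38/5)) = 1/(-299*(1 - 1/172*(-299)) - 2) = 1/(-299*(1 + 299/172) - 2) = 1/(-299*471/172 - 2) = 1/(-140829/172 - 2) = 1/(-141173/172) = -172/141173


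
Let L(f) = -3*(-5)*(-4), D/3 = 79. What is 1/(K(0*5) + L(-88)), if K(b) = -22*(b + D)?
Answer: -1/5274 ≈ -0.00018961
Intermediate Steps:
D = 237 (D = 3*79 = 237)
L(f) = -60 (L(f) = 15*(-4) = -60)
K(b) = -5214 - 22*b (K(b) = -22*(b + 237) = -22*(237 + b) = -5214 - 22*b)
1/(K(0*5) + L(-88)) = 1/((-5214 - 0*5) - 60) = 1/((-5214 - 22*0) - 60) = 1/((-5214 + 0) - 60) = 1/(-5214 - 60) = 1/(-5274) = -1/5274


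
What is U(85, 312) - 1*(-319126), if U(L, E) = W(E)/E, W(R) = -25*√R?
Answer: 319126 - 25*√78/156 ≈ 3.1912e+5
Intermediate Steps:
U(L, E) = -25/√E (U(L, E) = (-25*√E)/E = -25/√E)
U(85, 312) - 1*(-319126) = -25*√78/156 - 1*(-319126) = -25*√78/156 + 319126 = 319126 - 25*√78/156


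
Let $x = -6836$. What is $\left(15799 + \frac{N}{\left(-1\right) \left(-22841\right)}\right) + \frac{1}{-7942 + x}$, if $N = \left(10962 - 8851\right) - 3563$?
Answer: $\frac{5332840883605}{337544298} \approx 15799.0$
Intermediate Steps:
$N = -1452$ ($N = 2111 - 3563 = -1452$)
$\left(15799 + \frac{N}{\left(-1\right) \left(-22841\right)}\right) + \frac{1}{-7942 + x} = \left(15799 - \frac{1452}{\left(-1\right) \left(-22841\right)}\right) + \frac{1}{-7942 - 6836} = \left(15799 - \frac{1452}{22841}\right) + \frac{1}{-14778} = \left(15799 - \frac{1452}{22841}\right) - \frac{1}{14778} = \frac{360863507}{22841} - \frac{1}{14778} = \frac{5332840883605}{337544298}$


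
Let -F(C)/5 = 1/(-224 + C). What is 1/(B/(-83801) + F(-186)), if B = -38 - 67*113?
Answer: 6871682/707739 ≈ 9.7094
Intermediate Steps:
B = -7609 (B = -38 - 7571 = -7609)
F(C) = -5/(-224 + C)
1/(B/(-83801) + F(-186)) = 1/(-7609/(-83801) - 5/(-224 - 186)) = 1/(-7609*(-1/83801) - 5/(-410)) = 1/(7609/83801 - 5*(-1/410)) = 1/(7609/83801 + 1/82) = 1/(707739/6871682) = 6871682/707739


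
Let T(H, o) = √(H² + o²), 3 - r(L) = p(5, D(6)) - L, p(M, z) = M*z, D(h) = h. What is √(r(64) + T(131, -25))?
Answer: √(37 + √17786) ≈ 13.052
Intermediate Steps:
r(L) = -27 + L (r(L) = 3 - (5*6 - L) = 3 - (30 - L) = 3 + (-30 + L) = -27 + L)
√(r(64) + T(131, -25)) = √((-27 + 64) + √(131² + (-25)²)) = √(37 + √(17161 + 625)) = √(37 + √17786)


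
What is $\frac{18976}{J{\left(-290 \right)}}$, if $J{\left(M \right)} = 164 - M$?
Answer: $\frac{9488}{227} \approx 41.797$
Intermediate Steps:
$\frac{18976}{J{\left(-290 \right)}} = \frac{18976}{164 - -290} = \frac{18976}{164 + 290} = \frac{18976}{454} = 18976 \cdot \frac{1}{454} = \frac{9488}{227}$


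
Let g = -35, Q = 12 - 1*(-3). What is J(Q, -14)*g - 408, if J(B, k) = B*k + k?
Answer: 7432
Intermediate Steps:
Q = 15 (Q = 12 + 3 = 15)
J(B, k) = k + B*k
J(Q, -14)*g - 408 = -14*(1 + 15)*(-35) - 408 = -14*16*(-35) - 408 = -224*(-35) - 408 = 7840 - 408 = 7432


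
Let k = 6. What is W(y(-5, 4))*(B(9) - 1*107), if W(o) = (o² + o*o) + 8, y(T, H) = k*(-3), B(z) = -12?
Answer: -78064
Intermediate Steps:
y(T, H) = -18 (y(T, H) = 6*(-3) = -18)
W(o) = 8 + 2*o² (W(o) = (o² + o²) + 8 = 2*o² + 8 = 8 + 2*o²)
W(y(-5, 4))*(B(9) - 1*107) = (8 + 2*(-18)²)*(-12 - 1*107) = (8 + 2*324)*(-12 - 107) = (8 + 648)*(-119) = 656*(-119) = -78064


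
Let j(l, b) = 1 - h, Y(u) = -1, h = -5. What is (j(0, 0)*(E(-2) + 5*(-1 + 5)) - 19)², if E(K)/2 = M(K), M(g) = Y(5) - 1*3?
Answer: 2809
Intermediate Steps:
j(l, b) = 6 (j(l, b) = 1 - 1*(-5) = 1 + 5 = 6)
M(g) = -4 (M(g) = -1 - 1*3 = -1 - 3 = -4)
E(K) = -8 (E(K) = 2*(-4) = -8)
(j(0, 0)*(E(-2) + 5*(-1 + 5)) - 19)² = (6*(-8 + 5*(-1 + 5)) - 19)² = (6*(-8 + 5*4) - 19)² = (6*(-8 + 20) - 19)² = (6*12 - 19)² = (72 - 19)² = 53² = 2809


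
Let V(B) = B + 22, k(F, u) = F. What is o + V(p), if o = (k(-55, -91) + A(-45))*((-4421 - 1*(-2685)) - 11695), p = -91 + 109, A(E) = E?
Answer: 1343140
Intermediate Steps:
p = 18
V(B) = 22 + B
o = 1343100 (o = (-55 - 45)*((-4421 - 1*(-2685)) - 11695) = -100*((-4421 + 2685) - 11695) = -100*(-1736 - 11695) = -100*(-13431) = 1343100)
o + V(p) = 1343100 + (22 + 18) = 1343100 + 40 = 1343140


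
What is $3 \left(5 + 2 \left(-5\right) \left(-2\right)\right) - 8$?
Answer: $67$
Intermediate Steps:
$3 \left(5 + 2 \left(-5\right) \left(-2\right)\right) - 8 = 3 \left(5 - -20\right) - 8 = 3 \left(5 + 20\right) - 8 = 3 \cdot 25 - 8 = 75 - 8 = 67$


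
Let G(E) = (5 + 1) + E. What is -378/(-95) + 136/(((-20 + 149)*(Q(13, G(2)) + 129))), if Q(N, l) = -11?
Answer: 2883418/723045 ≈ 3.9879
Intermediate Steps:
G(E) = 6 + E
-378/(-95) + 136/(((-20 + 149)*(Q(13, G(2)) + 129))) = -378/(-95) + 136/(((-20 + 149)*(-11 + 129))) = -378*(-1/95) + 136/((129*118)) = 378/95 + 136/15222 = 378/95 + 136*(1/15222) = 378/95 + 68/7611 = 2883418/723045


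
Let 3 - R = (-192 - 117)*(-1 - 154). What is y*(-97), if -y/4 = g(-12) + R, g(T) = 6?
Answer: -18579768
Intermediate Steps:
R = -47892 (R = 3 - (-192 - 117)*(-1 - 154) = 3 - (-309)*(-155) = 3 - 1*47895 = 3 - 47895 = -47892)
y = 191544 (y = -4*(6 - 47892) = -4*(-47886) = 191544)
y*(-97) = 191544*(-97) = -18579768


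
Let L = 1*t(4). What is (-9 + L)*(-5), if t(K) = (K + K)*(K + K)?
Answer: -275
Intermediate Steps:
t(K) = 4*K² (t(K) = (2*K)*(2*K) = 4*K²)
L = 64 (L = 1*(4*4²) = 1*(4*16) = 1*64 = 64)
(-9 + L)*(-5) = (-9 + 64)*(-5) = 55*(-5) = -275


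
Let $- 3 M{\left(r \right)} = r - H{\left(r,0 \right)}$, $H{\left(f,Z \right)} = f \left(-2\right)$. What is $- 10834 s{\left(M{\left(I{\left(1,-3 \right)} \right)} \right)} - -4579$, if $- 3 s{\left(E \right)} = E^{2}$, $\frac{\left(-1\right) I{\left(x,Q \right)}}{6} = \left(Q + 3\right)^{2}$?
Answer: $4579$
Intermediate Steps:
$I{\left(x,Q \right)} = - 6 \left(3 + Q\right)^{2}$ ($I{\left(x,Q \right)} = - 6 \left(Q + 3\right)^{2} = - 6 \left(3 + Q\right)^{2}$)
$H{\left(f,Z \right)} = - 2 f$
$M{\left(r \right)} = - r$ ($M{\left(r \right)} = - \frac{r - - 2 r}{3} = - \frac{r + 2 r}{3} = - \frac{3 r}{3} = - r$)
$s{\left(E \right)} = - \frac{E^{2}}{3}$
$- 10834 s{\left(M{\left(I{\left(1,-3 \right)} \right)} \right)} - -4579 = - 10834 \left(- \frac{\left(- \left(-6\right) \left(3 - 3\right)^{2}\right)^{2}}{3}\right) - -4579 = - 10834 \left(- \frac{\left(- \left(-6\right) 0^{2}\right)^{2}}{3}\right) + 4579 = - 10834 \left(- \frac{\left(- \left(-6\right) 0\right)^{2}}{3}\right) + 4579 = - 10834 \left(- \frac{\left(\left(-1\right) 0\right)^{2}}{3}\right) + 4579 = - 10834 \left(- \frac{0^{2}}{3}\right) + 4579 = - 10834 \left(\left(- \frac{1}{3}\right) 0\right) + 4579 = \left(-10834\right) 0 + 4579 = 0 + 4579 = 4579$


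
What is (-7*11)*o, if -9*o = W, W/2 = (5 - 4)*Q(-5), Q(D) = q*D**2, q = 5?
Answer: 19250/9 ≈ 2138.9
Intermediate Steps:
Q(D) = 5*D**2
W = 250 (W = 2*((5 - 4)*(5*(-5)**2)) = 2*(1*(5*25)) = 2*(1*125) = 2*125 = 250)
o = -250/9 (o = -1/9*250 = -250/9 ≈ -27.778)
(-7*11)*o = -7*11*(-250/9) = -77*(-250/9) = 19250/9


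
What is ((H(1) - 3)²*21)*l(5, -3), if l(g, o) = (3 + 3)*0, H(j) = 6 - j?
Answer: 0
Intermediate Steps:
l(g, o) = 0 (l(g, o) = 6*0 = 0)
((H(1) - 3)²*21)*l(5, -3) = (((6 - 1*1) - 3)²*21)*0 = (((6 - 1) - 3)²*21)*0 = ((5 - 3)²*21)*0 = (2²*21)*0 = (4*21)*0 = 84*0 = 0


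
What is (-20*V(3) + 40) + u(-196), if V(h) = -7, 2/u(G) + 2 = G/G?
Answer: 178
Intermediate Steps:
u(G) = -2 (u(G) = 2/(-2 + G/G) = 2/(-2 + 1) = 2/(-1) = 2*(-1) = -2)
(-20*V(3) + 40) + u(-196) = (-20*(-7) + 40) - 2 = (140 + 40) - 2 = 180 - 2 = 178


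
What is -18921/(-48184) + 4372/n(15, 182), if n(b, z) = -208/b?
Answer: -197248197/626392 ≈ -314.90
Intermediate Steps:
-18921/(-48184) + 4372/n(15, 182) = -18921/(-48184) + 4372/((-208/15)) = -18921*(-1/48184) + 4372/((-208*1/15)) = 18921/48184 + 4372/(-208/15) = 18921/48184 + 4372*(-15/208) = 18921/48184 - 16395/52 = -197248197/626392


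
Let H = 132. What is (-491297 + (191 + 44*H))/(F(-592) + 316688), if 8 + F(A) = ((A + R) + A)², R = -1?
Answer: -161766/573635 ≈ -0.28200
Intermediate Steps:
F(A) = -8 + (-1 + 2*A)² (F(A) = -8 + ((A - 1) + A)² = -8 + ((-1 + A) + A)² = -8 + (-1 + 2*A)²)
(-491297 + (191 + 44*H))/(F(-592) + 316688) = (-491297 + (191 + 44*132))/((-8 + (-1 + 2*(-592))²) + 316688) = (-491297 + (191 + 5808))/((-8 + (-1 - 1184)²) + 316688) = (-491297 + 5999)/((-8 + (-1185)²) + 316688) = -485298/((-8 + 1404225) + 316688) = -485298/(1404217 + 316688) = -485298/1720905 = -485298*1/1720905 = -161766/573635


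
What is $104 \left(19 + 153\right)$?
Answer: $17888$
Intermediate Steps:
$104 \left(19 + 153\right) = 104 \cdot 172 = 17888$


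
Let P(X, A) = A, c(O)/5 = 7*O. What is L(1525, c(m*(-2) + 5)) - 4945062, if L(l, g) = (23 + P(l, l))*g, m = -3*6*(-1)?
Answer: -6624642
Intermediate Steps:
m = 18 (m = -18*(-1) = 18)
c(O) = 35*O (c(O) = 5*(7*O) = 35*O)
L(l, g) = g*(23 + l) (L(l, g) = (23 + l)*g = g*(23 + l))
L(1525, c(m*(-2) + 5)) - 4945062 = (35*(18*(-2) + 5))*(23 + 1525) - 4945062 = (35*(-36 + 5))*1548 - 4945062 = (35*(-31))*1548 - 4945062 = -1085*1548 - 4945062 = -1679580 - 4945062 = -6624642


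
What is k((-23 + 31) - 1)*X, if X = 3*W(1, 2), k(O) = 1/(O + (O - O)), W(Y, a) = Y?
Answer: 3/7 ≈ 0.42857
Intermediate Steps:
k(O) = 1/O (k(O) = 1/(O + 0) = 1/O)
X = 3 (X = 3*1 = 3)
k((-23 + 31) - 1)*X = 3/((-23 + 31) - 1) = 3/(8 - 1) = 3/7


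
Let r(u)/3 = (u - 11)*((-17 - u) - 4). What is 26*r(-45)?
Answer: -104832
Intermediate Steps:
r(u) = 3*(-21 - u)*(-11 + u) (r(u) = 3*((u - 11)*((-17 - u) - 4)) = 3*((-11 + u)*(-21 - u)) = 3*((-21 - u)*(-11 + u)) = 3*(-21 - u)*(-11 + u))
26*r(-45) = 26*(693 - 30*(-45) - 3*(-45)²) = 26*(693 + 1350 - 3*2025) = 26*(693 + 1350 - 6075) = 26*(-4032) = -104832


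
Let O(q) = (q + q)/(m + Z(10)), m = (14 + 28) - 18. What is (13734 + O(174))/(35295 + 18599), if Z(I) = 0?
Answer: 27497/107788 ≈ 0.25510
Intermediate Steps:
m = 24 (m = 42 - 18 = 24)
O(q) = q/12 (O(q) = (q + q)/(24 + 0) = (2*q)/24 = (2*q)*(1/24) = q/12)
(13734 + O(174))/(35295 + 18599) = (13734 + (1/12)*174)/(35295 + 18599) = (13734 + 29/2)/53894 = (27497/2)*(1/53894) = 27497/107788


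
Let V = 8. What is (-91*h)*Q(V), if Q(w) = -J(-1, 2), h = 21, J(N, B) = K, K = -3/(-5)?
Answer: 5733/5 ≈ 1146.6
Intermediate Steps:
K = ⅗ (K = -3*(-⅕) = ⅗ ≈ 0.60000)
J(N, B) = ⅗
Q(w) = -⅗ (Q(w) = -1*⅗ = -⅗)
(-91*h)*Q(V) = -91*21*(-⅗) = -1911*(-⅗) = 5733/5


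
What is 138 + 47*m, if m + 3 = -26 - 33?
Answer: -2776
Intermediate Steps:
m = -62 (m = -3 + (-26 - 33) = -3 - 59 = -62)
138 + 47*m = 138 + 47*(-62) = 138 - 2914 = -2776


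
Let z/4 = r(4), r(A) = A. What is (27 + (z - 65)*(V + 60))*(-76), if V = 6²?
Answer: 355452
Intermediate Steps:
V = 36
z = 16 (z = 4*4 = 16)
(27 + (z - 65)*(V + 60))*(-76) = (27 + (16 - 65)*(36 + 60))*(-76) = (27 - 49*96)*(-76) = (27 - 4704)*(-76) = -4677*(-76) = 355452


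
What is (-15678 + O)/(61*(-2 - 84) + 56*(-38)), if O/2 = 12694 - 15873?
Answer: 11018/3687 ≈ 2.9883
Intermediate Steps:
O = -6358 (O = 2*(12694 - 15873) = 2*(-3179) = -6358)
(-15678 + O)/(61*(-2 - 84) + 56*(-38)) = (-15678 - 6358)/(61*(-2 - 84) + 56*(-38)) = -22036/(61*(-86) - 2128) = -22036/(-5246 - 2128) = -22036/(-7374) = -22036*(-1/7374) = 11018/3687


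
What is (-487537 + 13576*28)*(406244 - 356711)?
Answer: -5320289997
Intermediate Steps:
(-487537 + 13576*28)*(406244 - 356711) = (-487537 + 380128)*49533 = -107409*49533 = -5320289997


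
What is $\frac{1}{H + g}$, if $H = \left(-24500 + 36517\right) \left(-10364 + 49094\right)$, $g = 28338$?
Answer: $\frac{1}{465446748} \approx 2.1485 \cdot 10^{-9}$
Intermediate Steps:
$H = 465418410$ ($H = 12017 \cdot 38730 = 465418410$)
$\frac{1}{H + g} = \frac{1}{465418410 + 28338} = \frac{1}{465446748}$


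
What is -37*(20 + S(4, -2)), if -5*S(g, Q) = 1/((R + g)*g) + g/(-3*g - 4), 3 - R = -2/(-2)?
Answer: -17797/24 ≈ -741.54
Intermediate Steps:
R = 2 (R = 3 - (-2)/(-2) = 3 - (-2)*(-1)/2 = 3 - 1*1 = 3 - 1 = 2)
S(g, Q) = -g/(5*(-4 - 3*g)) - 1/(5*g*(2 + g)) (S(g, Q) = -(1/((2 + g)*g) + g/(-3*g - 4))/5 = -(1/(g*(2 + g)) + g/(-4 - 3*g))/5 = -(g/(-4 - 3*g) + 1/(g*(2 + g)))/5 = -g/(5*(-4 - 3*g)) - 1/(5*g*(2 + g)))
-37*(20 + S(4, -2)) = -37*(20 + (⅕)*(-4 + 4³ - 3*4 + 2*4²)/(4*(8 + 3*4² + 10*4))) = -37*(20 + (⅕)*(¼)*(-4 + 64 - 12 + 2*16)/(8 + 3*16 + 40)) = -37*(20 + (⅕)*(¼)*(-4 + 64 - 12 + 32)/(8 + 48 + 40)) = -37*(20 + (⅕)*(¼)*80/96) = -37*(20 + (⅕)*(¼)*(1/96)*80) = -37*(20 + 1/24) = -37*481/24 = -17797/24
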